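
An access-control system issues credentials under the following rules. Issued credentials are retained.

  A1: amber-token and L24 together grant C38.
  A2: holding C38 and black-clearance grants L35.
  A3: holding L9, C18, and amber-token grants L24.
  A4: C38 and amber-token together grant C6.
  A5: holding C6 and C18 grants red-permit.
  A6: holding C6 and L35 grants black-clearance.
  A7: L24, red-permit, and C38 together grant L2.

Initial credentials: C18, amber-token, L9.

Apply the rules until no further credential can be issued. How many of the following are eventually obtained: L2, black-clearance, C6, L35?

Holding L9, C18, and amber-token grants L24 (A3).
Holding amber-token and L24 grants C38 (A1).
Holding C38 and amber-token grants C6 (A4).
Holding C6 and C18 grants red-permit (A5).
Holding L24, red-permit, and C38 grants L2 (A7).
L2: reached.
black-clearance would need C6 and L35 (A6), but L35 is never granted.
C6: reached.
L35 would need C38 and black-clearance (A2), but black-clearance is never granted.
Reached: L2 and C6 — 2 of the 4.

2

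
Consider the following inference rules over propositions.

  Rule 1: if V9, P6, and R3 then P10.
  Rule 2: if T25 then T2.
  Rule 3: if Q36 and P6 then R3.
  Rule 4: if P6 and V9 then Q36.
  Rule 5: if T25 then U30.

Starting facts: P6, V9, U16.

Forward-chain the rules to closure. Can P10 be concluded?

From P6 and V9, Rule 4 gives Q36.
Q36 and P6 hold, so R3 follows (Rule 3).
V9, P6, and R3 hold, so P10 follows (Rule 1).

Yes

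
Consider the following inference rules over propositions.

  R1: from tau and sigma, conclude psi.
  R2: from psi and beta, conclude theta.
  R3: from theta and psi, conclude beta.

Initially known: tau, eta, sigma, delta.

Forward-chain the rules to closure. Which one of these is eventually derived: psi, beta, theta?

psi

From tau and sigma, R1 gives psi.
theta would need psi and beta (R2), but beta is never established. beta would need theta and psi (R3), but theta is never established.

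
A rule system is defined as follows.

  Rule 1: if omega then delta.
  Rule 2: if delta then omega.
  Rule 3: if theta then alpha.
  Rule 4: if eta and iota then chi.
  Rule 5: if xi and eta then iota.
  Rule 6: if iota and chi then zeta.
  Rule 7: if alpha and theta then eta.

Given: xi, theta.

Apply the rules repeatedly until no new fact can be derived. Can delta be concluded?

delta would need omega (Rule 1), but omega is never established.

No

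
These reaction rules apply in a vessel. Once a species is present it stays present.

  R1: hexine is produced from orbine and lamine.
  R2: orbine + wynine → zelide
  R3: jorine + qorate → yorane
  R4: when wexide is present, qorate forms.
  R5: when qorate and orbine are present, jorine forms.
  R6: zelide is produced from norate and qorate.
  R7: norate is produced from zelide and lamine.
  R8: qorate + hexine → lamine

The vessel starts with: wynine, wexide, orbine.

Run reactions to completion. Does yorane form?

wexide present → qorate forms (R4).
qorate and orbine present → jorine forms (R5).
jorine and qorate present → yorane forms (R3).

Yes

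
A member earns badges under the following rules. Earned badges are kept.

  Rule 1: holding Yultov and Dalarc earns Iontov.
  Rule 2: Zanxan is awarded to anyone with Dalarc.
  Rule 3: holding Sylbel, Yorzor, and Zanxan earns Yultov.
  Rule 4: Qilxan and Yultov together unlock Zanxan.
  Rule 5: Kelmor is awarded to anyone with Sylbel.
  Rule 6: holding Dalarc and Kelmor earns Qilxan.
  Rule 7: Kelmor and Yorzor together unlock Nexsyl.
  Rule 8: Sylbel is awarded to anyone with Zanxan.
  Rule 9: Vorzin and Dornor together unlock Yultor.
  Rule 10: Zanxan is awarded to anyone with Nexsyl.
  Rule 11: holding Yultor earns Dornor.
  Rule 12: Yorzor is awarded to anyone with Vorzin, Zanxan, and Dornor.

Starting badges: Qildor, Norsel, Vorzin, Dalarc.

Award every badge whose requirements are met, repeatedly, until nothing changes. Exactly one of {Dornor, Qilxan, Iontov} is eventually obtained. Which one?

With Dalarc, Zanxan is earned (Rule 2).
With Zanxan, Sylbel is earned (Rule 8).
With Sylbel, Kelmor is earned (Rule 5).
With Dalarc and Kelmor, Qilxan is earned (Rule 6).
Iontov would need Yultov and Dalarc (Rule 1), but Yultov is never earned. Dornor would need Yultor (Rule 11), but Yultor is never earned.

Qilxan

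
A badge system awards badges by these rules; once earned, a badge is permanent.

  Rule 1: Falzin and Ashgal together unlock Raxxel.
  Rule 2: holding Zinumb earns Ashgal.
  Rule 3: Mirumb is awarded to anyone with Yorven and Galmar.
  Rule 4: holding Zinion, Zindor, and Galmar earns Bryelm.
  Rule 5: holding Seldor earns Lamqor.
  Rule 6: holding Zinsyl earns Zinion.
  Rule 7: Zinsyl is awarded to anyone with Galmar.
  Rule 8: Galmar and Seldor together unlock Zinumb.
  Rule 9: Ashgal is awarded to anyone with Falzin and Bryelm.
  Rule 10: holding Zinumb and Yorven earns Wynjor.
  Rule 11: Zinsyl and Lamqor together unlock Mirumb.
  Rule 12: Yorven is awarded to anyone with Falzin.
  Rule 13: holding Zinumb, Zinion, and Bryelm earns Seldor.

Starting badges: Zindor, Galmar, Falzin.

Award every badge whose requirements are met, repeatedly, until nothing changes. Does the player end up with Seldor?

Seldor would need Zinumb, Zinion, and Bryelm (Rule 13), but Zinumb is never earned.

No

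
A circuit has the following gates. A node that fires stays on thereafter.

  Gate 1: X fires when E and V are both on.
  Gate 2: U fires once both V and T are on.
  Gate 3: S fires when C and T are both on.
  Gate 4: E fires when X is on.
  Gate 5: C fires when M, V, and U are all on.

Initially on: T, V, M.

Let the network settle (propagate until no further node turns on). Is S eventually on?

V and T are on, so U fires (Gate 2).
M, V, and U are on, so C fires (Gate 5).
C and T are on, so S fires (Gate 3).

Yes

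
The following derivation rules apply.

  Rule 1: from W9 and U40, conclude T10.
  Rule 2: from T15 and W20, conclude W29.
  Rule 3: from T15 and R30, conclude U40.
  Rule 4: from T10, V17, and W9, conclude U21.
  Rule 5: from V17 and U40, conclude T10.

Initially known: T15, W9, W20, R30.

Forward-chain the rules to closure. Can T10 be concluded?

From T15 and R30, Rule 3 gives U40.
W9 and U40 hold, so T10 follows (Rule 1).

Yes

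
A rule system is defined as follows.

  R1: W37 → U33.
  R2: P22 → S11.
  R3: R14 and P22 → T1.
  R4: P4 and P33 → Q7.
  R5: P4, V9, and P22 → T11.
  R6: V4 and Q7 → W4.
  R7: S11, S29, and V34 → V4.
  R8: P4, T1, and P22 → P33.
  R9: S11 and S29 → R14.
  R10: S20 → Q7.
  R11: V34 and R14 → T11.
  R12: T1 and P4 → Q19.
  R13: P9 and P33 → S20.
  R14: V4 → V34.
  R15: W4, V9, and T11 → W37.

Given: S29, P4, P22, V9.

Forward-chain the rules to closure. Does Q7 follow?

Yes

P22 holds, so S11 follows (R2).
S11 and S29 hold, so R14 follows (R9).
From R14 and P22, R3 gives T1.
From P4, T1, and P22, R8 gives P33.
From P4 and P33, R4 gives Q7.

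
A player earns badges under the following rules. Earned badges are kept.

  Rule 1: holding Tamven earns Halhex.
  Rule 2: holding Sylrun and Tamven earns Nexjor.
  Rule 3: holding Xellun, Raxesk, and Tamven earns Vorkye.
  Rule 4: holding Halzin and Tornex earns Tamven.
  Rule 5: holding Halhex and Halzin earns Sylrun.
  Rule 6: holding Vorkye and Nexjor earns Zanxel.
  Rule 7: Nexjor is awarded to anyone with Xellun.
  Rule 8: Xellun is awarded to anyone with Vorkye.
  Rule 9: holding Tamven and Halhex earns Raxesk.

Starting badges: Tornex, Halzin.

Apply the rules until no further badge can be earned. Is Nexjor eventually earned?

Yes

With Halzin and Tornex, Tamven is earned (Rule 4).
With Tamven, Halhex is earned (Rule 1).
With Halhex and Halzin, Sylrun is earned (Rule 5).
With Sylrun and Tamven, Nexjor is earned (Rule 2).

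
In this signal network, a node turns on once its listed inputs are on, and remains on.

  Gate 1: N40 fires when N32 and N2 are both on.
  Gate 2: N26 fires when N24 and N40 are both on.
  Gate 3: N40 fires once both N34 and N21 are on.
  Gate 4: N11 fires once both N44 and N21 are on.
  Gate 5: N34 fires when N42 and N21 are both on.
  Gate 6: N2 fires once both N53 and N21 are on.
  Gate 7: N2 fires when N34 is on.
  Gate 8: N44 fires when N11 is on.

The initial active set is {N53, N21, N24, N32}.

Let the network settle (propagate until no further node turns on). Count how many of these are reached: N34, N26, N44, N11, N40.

N53 and N21 are on, so N2 fires (Gate 6).
N32 and N2 are on, so N40 fires (Gate 1).
Gate 2: N24 and N40 on → N26 on.
N34 would need N42 and N21 (Gate 5), but N42 never turns on.
N26: reached.
N44 would need N11 (Gate 8), but N11 never turns on.
N11 would need N44 and N21 (Gate 4), but N44 never turns on.
N40: reached.
Reached: N26 and N40 — 2 of the 5.

2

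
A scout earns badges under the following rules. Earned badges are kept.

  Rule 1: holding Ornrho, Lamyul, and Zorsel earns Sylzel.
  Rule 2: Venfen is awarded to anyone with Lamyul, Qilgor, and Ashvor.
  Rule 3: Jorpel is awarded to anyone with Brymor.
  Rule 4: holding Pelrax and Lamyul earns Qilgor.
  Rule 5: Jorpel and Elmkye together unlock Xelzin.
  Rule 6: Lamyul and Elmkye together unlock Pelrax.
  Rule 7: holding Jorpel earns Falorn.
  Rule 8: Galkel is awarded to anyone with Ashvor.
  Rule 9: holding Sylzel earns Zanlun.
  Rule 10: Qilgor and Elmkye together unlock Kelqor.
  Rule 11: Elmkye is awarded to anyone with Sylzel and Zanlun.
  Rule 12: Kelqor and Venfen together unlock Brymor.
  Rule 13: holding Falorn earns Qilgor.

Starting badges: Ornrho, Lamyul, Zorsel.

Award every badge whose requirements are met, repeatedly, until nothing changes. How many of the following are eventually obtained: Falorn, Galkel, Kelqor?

1

With Ornrho, Lamyul, and Zorsel, Sylzel is earned (Rule 1).
With Sylzel, Zanlun is earned (Rule 9).
With Sylzel and Zanlun, Elmkye is earned (Rule 11).
With Lamyul and Elmkye, Pelrax is earned (Rule 6).
With Pelrax and Lamyul, Qilgor is earned (Rule 4).
With Qilgor and Elmkye, Kelqor is earned (Rule 10).
Falorn would need Jorpel (Rule 7), but Jorpel is never earned.
Galkel would need Ashvor (Rule 8), but Ashvor is never earned.
Kelqor: reached.
Reached: Kelqor — 1 of the 3.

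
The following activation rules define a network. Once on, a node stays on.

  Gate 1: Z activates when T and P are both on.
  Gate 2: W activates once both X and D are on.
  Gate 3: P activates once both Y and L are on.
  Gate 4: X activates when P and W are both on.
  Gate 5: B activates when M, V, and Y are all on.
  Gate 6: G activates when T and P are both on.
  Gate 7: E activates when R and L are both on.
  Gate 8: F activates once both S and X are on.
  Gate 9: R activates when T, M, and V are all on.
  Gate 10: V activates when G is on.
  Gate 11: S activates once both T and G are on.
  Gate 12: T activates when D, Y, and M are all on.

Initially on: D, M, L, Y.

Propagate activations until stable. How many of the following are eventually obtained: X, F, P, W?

1

Y and L are on, so P activates (Gate 3).
X would need P and W (Gate 4), but W never turns on.
F would need S and X (Gate 8), but X never turns on.
P: reached.
W would need X and D (Gate 2), but X never turns on.
Reached: P — 1 of the 4.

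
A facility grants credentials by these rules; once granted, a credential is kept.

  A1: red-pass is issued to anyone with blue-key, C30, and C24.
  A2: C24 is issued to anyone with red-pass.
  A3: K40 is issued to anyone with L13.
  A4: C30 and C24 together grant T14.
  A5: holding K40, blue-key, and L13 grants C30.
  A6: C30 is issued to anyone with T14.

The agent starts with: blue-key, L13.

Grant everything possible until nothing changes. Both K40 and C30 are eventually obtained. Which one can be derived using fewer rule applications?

K40: Holding L13 grants K40 (A3). [1 rule application]
C30: Holding L13 grants K40 (A3). Holding K40, blue-key, and L13 grants C30 (A5). [2 rule applications]
K40 needs fewer.

K40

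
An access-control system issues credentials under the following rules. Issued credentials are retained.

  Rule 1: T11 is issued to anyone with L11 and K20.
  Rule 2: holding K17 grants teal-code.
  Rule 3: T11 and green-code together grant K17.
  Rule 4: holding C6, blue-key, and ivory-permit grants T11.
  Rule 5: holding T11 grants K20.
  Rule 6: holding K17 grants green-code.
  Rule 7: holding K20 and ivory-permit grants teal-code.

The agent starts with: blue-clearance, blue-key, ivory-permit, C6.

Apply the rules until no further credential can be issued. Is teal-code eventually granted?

Holding C6, blue-key, and ivory-permit grants T11 (Rule 4).
Holding T11 grants K20 (Rule 5).
Holding K20 and ivory-permit grants teal-code (Rule 7).

Yes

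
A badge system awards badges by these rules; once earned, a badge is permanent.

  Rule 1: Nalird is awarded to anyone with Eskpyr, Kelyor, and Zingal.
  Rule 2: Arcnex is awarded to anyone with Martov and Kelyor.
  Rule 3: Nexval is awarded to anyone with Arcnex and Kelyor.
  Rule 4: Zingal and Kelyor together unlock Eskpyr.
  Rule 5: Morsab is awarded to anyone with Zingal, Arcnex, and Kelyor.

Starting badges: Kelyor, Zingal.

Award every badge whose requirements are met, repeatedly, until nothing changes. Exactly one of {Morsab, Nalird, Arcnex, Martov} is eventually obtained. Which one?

With Zingal and Kelyor, Eskpyr is earned (Rule 4).
With Eskpyr, Kelyor, and Zingal, Nalird is earned (Rule 1).
Morsab would need Zingal, Arcnex, and Kelyor (Rule 5), but Arcnex is never earned. No rule produces Martov, and it is not given. Arcnex would need Martov and Kelyor (Rule 2), but Martov is never earned.

Nalird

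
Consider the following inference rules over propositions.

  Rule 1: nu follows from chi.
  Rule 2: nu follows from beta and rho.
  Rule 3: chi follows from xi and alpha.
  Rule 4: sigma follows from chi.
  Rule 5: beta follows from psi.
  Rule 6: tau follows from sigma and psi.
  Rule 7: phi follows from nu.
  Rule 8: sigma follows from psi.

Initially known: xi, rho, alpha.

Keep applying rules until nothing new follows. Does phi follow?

Yes

xi and alpha hold, so chi follows (Rule 3).
chi holds, so nu follows (Rule 1).
nu holds, so phi follows (Rule 7).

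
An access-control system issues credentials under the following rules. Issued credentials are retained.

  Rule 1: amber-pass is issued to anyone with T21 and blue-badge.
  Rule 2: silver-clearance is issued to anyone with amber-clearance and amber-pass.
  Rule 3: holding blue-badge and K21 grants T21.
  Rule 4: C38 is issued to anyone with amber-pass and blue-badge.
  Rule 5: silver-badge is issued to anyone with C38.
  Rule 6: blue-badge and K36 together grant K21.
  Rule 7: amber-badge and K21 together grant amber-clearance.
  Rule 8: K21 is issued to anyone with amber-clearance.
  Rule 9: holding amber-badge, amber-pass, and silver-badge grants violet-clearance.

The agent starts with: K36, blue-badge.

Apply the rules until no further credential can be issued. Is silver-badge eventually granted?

Holding blue-badge and K36 grants K21 (Rule 6).
Holding blue-badge and K21 grants T21 (Rule 3).
Holding T21 and blue-badge grants amber-pass (Rule 1).
Holding amber-pass and blue-badge grants C38 (Rule 4).
Holding C38 grants silver-badge (Rule 5).

Yes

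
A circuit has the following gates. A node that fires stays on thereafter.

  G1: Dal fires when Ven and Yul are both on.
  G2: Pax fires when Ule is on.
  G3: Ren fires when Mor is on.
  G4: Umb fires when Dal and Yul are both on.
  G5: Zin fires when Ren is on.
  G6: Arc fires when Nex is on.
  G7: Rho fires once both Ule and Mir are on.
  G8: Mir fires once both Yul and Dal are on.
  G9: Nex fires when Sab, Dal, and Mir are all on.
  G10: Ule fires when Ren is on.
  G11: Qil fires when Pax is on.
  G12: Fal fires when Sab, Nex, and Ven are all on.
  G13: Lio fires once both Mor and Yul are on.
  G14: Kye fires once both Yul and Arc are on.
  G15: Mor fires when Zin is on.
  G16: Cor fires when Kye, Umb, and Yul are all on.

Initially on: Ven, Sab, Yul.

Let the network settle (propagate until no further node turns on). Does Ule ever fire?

Ule would need Ren (G10), but Ren never turns on.

No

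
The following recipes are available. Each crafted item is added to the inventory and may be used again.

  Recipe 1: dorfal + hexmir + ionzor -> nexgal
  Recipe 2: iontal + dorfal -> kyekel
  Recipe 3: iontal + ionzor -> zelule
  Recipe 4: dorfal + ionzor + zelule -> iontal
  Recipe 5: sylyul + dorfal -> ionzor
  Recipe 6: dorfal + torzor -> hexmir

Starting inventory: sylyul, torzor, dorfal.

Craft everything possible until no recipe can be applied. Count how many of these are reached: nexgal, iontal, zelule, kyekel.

dorfal + torzor -> hexmir (Recipe 6).
sylyul + dorfal -> ionzor (Recipe 5).
dorfal + hexmir + ionzor -> nexgal (Recipe 1).
nexgal: reached.
iontal would need dorfal, ionzor, and zelule (Recipe 4), but zelule is never obtained.
zelule would need iontal and ionzor (Recipe 3), but iontal is never obtained.
kyekel would need iontal and dorfal (Recipe 2), but iontal is never obtained.
Reached: nexgal — 1 of the 4.

1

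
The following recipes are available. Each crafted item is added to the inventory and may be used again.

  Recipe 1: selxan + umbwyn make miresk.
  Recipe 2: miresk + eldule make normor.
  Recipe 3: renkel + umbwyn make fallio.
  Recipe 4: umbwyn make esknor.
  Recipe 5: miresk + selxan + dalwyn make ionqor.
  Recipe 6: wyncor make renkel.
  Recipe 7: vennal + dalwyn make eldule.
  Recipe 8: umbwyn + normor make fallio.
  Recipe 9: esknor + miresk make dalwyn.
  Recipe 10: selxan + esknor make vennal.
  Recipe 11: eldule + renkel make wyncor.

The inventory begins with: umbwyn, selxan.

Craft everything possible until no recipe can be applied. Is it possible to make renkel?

No

renkel would need wyncor (Recipe 6), but wyncor is never obtained.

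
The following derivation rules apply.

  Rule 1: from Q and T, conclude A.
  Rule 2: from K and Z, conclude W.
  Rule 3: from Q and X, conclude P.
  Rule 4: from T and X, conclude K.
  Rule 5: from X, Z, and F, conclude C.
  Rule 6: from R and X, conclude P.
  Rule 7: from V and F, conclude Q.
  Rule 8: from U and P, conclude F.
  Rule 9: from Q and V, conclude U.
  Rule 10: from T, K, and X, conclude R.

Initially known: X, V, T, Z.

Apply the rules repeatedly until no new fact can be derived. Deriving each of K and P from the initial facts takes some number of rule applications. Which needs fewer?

K: T and X hold, so K follows (Rule 4). [1 rule application]
P: From T and X, Rule 4 gives K. T, K, and X hold, so R follows (Rule 10). From R and X, Rule 6 gives P. [3 rule applications]
K needs fewer.

K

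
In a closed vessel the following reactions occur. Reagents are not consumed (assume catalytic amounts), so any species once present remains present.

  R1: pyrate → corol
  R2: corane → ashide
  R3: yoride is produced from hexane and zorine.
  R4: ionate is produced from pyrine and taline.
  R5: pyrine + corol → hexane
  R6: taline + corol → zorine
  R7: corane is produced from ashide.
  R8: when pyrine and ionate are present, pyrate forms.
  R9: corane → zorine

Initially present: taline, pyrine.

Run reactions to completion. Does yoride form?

pyrine and taline present → ionate forms (R4).
pyrine and ionate present → pyrate forms (R8).
pyrate present → corol forms (R1).
taline and corol present → zorine forms (R6).
pyrine and corol present → hexane forms (R5).
hexane and zorine present → yoride forms (R3).

Yes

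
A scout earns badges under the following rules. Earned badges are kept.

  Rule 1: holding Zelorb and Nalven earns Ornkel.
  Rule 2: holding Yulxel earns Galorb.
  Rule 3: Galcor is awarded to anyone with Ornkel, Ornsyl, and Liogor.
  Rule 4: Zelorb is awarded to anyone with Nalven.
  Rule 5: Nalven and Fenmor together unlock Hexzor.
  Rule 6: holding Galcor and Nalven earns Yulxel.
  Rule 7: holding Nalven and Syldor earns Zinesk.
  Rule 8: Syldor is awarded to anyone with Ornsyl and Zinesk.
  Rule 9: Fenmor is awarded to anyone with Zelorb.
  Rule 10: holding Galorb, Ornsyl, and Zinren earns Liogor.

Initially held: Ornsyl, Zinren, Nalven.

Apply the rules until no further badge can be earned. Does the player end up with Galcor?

Galcor would need Ornkel, Ornsyl, and Liogor (Rule 3), but Liogor is never earned.

No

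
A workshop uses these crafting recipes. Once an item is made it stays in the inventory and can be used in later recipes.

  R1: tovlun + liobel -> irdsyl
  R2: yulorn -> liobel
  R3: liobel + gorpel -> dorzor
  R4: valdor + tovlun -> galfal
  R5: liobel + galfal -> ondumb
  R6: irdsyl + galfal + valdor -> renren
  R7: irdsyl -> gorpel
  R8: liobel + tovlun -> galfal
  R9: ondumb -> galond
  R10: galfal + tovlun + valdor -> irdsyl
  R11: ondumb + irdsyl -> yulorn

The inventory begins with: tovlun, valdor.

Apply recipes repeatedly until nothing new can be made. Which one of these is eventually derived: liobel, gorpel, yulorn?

Using R4, valdor and tovlun make galfal.
Using R10, galfal, tovlun, and valdor make irdsyl.
irdsyl -> gorpel (R7).
liobel would need yulorn (R2), but yulorn is never obtained. yulorn would need ondumb and irdsyl (R11), but ondumb is never obtained.

gorpel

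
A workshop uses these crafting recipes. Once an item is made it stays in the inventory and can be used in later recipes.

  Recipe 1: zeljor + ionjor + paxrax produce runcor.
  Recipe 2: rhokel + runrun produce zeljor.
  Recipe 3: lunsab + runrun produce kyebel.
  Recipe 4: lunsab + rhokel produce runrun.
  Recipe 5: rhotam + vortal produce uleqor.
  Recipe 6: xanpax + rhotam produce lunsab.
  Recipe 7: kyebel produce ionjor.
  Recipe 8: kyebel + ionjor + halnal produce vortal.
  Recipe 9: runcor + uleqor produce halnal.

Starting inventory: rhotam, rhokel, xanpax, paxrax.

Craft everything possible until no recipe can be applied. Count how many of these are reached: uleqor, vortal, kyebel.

xanpax + rhotam → lunsab (Recipe 6).
Using Recipe 4, lunsab and rhokel make runrun.
Using Recipe 3, lunsab and runrun make kyebel.
uleqor would need rhotam and vortal (Recipe 5), but vortal is never obtained.
vortal would need kyebel, ionjor, and halnal (Recipe 8), but halnal is never obtained.
kyebel: reached.
Reached: kyebel — 1 of the 3.

1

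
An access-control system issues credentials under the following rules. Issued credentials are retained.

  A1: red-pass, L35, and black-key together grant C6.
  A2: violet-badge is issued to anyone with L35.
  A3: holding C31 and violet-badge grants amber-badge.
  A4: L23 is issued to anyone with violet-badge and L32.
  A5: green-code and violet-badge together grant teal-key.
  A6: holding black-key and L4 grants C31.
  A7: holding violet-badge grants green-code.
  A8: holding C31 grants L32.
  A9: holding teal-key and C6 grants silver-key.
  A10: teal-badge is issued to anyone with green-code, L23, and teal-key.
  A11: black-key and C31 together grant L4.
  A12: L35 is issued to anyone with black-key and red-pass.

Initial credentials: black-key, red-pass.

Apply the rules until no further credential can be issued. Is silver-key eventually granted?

Holding black-key and red-pass grants L35 (A12).
Holding red-pass, L35, and black-key grants C6 (A1).
Holding L35 grants violet-badge (A2).
Holding violet-badge grants green-code (A7).
Holding green-code and violet-badge grants teal-key (A5).
Holding teal-key and C6 grants silver-key (A9).

Yes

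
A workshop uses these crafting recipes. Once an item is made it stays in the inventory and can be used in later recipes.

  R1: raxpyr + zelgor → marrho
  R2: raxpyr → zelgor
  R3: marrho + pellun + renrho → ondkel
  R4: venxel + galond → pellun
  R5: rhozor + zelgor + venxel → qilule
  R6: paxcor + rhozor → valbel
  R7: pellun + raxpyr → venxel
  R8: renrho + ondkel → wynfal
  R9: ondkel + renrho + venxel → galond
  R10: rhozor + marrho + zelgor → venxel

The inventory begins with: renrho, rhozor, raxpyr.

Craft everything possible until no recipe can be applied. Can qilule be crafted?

Yes

raxpyr → zelgor (R2).
raxpyr + zelgor → marrho (R1).
rhozor + marrho + zelgor → venxel (R10).
rhozor + zelgor + venxel → qilule (R5).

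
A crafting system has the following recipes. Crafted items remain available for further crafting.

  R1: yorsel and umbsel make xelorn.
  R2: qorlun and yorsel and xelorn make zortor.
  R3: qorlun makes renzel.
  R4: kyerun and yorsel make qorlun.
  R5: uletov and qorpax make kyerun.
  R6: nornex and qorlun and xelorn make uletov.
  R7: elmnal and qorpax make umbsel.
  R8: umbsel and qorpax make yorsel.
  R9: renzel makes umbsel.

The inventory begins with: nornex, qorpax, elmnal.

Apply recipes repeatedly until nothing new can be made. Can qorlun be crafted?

qorlun would need kyerun and yorsel (R4), but kyerun is never obtained.

No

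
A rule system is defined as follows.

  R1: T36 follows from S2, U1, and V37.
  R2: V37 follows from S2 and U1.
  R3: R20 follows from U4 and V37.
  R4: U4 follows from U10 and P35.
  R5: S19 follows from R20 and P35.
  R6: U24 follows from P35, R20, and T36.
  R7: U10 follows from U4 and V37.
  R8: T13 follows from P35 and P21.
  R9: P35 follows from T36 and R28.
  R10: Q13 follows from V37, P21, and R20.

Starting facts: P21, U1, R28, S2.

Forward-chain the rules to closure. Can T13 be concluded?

S2 and U1 hold, so V37 follows (R2).
From S2, U1, and V37, R1 gives T36.
T36 and R28 hold, so P35 follows (R9).
P35 and P21 hold, so T13 follows (R8).

Yes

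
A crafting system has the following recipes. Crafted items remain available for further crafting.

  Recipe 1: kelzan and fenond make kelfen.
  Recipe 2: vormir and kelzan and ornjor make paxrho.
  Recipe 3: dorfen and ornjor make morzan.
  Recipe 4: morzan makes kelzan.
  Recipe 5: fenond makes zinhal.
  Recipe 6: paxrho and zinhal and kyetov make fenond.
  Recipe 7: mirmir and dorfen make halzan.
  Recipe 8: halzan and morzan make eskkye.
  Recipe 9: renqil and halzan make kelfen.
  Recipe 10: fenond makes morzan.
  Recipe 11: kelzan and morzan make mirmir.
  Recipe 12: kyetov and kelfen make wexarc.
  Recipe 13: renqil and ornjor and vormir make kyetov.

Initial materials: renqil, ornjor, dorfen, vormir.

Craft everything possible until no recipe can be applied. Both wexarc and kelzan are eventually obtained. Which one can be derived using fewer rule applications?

kelzan: Using Recipe 3, dorfen and ornjor make morzan. Using Recipe 4, morzan makes kelzan. [2 rule applications]
wexarc: renqil and ornjor and vormir → kyetov (Recipe 13). Using Recipe 3, dorfen and ornjor make morzan. morzan → kelzan (Recipe 4). Using Recipe 11, kelzan and morzan make mirmir. mirmir and dorfen → halzan (Recipe 7). Using Recipe 9, renqil and halzan make kelfen. kyetov and kelfen → wexarc (Recipe 12). [7 rule applications]
kelzan needs fewer.

kelzan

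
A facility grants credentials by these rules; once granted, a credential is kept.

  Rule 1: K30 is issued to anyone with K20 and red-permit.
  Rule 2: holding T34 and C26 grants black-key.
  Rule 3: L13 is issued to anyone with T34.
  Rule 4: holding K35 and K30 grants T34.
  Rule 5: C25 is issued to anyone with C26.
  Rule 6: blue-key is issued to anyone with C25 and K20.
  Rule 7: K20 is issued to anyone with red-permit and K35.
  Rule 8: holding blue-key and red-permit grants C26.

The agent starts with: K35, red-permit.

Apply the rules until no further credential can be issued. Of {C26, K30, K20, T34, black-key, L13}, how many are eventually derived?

Holding red-permit and K35 grants K20 (Rule 7).
Holding K20 and red-permit grants K30 (Rule 1).
Holding K35 and K30 grants T34 (Rule 4).
Holding T34 grants L13 (Rule 3).
C26 would need blue-key and red-permit (Rule 8), but blue-key is never granted.
K30: reached.
K20: reached.
T34: reached.
black-key would need T34 and C26 (Rule 2), but C26 is never granted.
L13: reached.
Reached: K30, K20, T34, and L13 — 4 of the 6.

4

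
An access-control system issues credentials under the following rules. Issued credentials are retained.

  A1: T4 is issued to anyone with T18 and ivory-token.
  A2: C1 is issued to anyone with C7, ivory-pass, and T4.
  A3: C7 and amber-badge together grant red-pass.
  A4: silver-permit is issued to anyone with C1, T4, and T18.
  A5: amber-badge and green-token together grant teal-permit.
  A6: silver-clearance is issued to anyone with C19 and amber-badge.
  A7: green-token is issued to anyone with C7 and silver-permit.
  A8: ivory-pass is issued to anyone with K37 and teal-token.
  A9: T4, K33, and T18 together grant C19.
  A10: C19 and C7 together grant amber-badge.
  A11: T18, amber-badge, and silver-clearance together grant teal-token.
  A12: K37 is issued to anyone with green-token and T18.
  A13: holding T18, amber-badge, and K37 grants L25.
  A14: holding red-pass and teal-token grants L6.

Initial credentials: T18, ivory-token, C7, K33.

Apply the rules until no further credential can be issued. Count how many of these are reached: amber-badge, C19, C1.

2

Holding T18 and ivory-token grants T4 (A1).
Holding T4, K33, and T18 grants C19 (A9).
Holding C19 and C7 grants amber-badge (A10).
amber-badge: reached.
C19: reached.
C1 would need C7, ivory-pass, and T4 (A2), but ivory-pass is never granted.
Reached: amber-badge and C19 — 2 of the 3.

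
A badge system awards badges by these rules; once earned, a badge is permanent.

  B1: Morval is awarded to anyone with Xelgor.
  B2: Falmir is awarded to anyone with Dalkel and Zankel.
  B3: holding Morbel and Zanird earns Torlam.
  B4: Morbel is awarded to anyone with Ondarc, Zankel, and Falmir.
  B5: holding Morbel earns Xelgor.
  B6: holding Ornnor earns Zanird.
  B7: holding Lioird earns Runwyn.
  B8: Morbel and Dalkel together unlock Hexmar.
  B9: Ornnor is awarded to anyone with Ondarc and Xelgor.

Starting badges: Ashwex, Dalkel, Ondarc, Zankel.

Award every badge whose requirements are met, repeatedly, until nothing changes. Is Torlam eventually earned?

With Dalkel and Zankel, Falmir is earned (B2).
With Ondarc, Zankel, and Falmir, Morbel is earned (B4).
With Morbel, Xelgor is earned (B5).
With Ondarc and Xelgor, Ornnor is earned (B9).
With Ornnor, Zanird is earned (B6).
With Morbel and Zanird, Torlam is earned (B3).

Yes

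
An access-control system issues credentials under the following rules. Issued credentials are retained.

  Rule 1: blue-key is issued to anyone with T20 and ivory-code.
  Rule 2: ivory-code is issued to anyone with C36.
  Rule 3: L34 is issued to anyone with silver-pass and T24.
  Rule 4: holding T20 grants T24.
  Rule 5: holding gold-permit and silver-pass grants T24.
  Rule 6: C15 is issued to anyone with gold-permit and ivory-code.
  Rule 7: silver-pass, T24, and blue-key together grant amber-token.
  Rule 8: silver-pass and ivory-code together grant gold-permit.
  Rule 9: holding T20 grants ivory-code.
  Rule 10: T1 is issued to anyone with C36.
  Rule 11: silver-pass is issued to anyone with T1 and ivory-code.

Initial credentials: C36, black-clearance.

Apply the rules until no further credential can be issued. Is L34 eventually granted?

Yes

Holding C36 grants ivory-code (Rule 2).
Holding C36 grants T1 (Rule 10).
Holding T1 and ivory-code grants silver-pass (Rule 11).
Holding silver-pass and ivory-code grants gold-permit (Rule 8).
Holding gold-permit and silver-pass grants T24 (Rule 5).
Holding silver-pass and T24 grants L34 (Rule 3).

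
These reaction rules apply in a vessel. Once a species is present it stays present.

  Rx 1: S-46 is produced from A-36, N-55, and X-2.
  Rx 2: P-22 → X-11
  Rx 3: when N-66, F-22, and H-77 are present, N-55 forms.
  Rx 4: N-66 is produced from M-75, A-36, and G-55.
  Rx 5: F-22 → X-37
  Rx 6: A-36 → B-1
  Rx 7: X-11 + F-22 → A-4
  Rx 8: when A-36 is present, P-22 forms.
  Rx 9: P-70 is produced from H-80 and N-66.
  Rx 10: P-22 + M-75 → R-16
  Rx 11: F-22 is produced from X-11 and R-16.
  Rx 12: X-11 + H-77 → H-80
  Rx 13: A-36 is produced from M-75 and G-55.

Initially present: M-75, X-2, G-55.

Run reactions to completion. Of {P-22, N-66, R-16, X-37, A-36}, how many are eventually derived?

M-75 and G-55 present → A-36 forms (Rx 13).
M-75, A-36, and G-55 present → N-66 forms (Rx 4).
A-36 present → P-22 forms (Rx 8).
P-22 present → X-11 forms (Rx 2).
P-22 and M-75 present → R-16 forms (Rx 10).
X-11 and R-16 present → F-22 forms (Rx 11).
F-22 present → X-37 forms (Rx 5).
P-22: reached.
N-66: reached.
R-16: reached.
X-37: reached.
A-36: reached.
All 5 are reached.

5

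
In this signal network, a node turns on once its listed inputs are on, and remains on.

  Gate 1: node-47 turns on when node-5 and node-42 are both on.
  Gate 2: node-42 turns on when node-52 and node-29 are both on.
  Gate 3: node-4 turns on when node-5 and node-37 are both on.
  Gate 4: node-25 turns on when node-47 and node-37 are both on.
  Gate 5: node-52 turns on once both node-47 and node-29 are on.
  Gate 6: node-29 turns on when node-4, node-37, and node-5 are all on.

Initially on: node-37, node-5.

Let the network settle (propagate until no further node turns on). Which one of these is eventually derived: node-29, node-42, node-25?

node-29

Gate 3: node-5 and node-37 on → node-4 on.
Gate 6: node-4, node-37, and node-5 on → node-29 on.
node-42 would need node-52 and node-29 (Gate 2), but node-52 never turns on. node-25 would need node-47 and node-37 (Gate 4), but node-47 never turns on.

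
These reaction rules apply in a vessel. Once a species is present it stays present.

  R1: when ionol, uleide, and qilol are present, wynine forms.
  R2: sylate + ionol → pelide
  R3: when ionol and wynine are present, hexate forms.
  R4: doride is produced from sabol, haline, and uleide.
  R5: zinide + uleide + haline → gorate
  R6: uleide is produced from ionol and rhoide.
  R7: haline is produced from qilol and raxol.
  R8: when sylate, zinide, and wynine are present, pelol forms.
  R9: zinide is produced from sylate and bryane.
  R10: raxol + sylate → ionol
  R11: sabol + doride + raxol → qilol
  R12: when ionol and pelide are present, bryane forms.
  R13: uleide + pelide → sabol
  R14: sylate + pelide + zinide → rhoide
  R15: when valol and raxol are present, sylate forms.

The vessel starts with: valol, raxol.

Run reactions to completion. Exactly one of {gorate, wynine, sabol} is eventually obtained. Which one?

valol and raxol present → sylate forms (R15).
raxol and sylate present → ionol forms (R10).
sylate and ionol present → pelide forms (R2).
ionol and pelide present → bryane forms (R12).
sylate and bryane present → zinide forms (R9).
sylate, pelide, and zinide present → rhoide forms (R14).
ionol and rhoide present → uleide forms (R6).
uleide and pelide present → sabol forms (R13).
wynine would need ionol, uleide, and qilol (R1), but qilol never forms. gorate would need zinide, uleide, and haline (R5), but haline never forms.

sabol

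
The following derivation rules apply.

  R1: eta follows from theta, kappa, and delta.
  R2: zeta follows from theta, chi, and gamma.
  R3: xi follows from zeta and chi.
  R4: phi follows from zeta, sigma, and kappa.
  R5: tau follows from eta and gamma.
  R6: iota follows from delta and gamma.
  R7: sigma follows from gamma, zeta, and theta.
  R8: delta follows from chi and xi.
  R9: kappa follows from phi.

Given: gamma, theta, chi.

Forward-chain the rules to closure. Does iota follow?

theta, chi, and gamma hold, so zeta follows (R2).
From zeta and chi, R3 gives xi.
chi and xi hold, so delta follows (R8).
delta and gamma hold, so iota follows (R6).

Yes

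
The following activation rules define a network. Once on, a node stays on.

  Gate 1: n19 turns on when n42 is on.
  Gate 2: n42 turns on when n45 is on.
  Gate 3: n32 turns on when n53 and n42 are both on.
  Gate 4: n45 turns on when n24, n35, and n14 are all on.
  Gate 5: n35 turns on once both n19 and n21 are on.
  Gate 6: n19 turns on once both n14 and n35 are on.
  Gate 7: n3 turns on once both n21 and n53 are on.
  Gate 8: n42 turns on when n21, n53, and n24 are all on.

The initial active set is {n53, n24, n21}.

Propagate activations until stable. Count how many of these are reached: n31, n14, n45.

No rule produces n31, and it is not given.
No rule produces n14, and it is not given.
n45 would need n24, n35, and n14 (Gate 4), but n14 never turns on.
None of the 3 are reached.

0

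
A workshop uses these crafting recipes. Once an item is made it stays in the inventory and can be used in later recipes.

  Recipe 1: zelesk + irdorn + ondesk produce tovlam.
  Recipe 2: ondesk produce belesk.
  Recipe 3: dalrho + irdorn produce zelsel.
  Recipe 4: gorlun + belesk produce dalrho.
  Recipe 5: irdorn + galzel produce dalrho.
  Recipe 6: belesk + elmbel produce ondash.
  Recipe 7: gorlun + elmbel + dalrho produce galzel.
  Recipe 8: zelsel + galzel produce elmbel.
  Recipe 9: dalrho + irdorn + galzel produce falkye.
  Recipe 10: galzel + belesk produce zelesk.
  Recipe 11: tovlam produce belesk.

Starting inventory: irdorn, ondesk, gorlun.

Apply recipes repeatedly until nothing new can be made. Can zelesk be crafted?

No

zelesk would need galzel and belesk (Recipe 10), but galzel is never obtained.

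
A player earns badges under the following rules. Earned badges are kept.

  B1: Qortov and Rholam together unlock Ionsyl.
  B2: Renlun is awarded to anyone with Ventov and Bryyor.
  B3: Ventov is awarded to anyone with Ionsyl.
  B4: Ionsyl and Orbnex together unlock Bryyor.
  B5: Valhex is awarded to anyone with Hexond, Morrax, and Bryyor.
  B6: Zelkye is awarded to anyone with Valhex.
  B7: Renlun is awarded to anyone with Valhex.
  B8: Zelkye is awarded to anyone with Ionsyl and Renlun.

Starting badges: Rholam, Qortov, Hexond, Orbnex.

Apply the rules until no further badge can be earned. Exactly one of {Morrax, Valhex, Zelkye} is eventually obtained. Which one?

Zelkye

With Qortov and Rholam, Ionsyl is earned (B1).
With Ionsyl and Orbnex, Bryyor is earned (B4).
With Ionsyl, Ventov is earned (B3).
With Ventov and Bryyor, Renlun is earned (B2).
With Ionsyl and Renlun, Zelkye is earned (B8).
No rule produces Morrax, and it is not given. Valhex would need Hexond, Morrax, and Bryyor (B5), but Morrax is never earned.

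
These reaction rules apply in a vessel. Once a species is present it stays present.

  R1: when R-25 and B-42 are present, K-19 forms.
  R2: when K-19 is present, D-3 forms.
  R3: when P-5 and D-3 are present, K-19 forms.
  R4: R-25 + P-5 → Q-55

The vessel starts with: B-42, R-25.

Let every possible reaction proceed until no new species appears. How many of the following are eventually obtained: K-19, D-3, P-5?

R-25 and B-42 present → K-19 forms (R1).
K-19 present → D-3 forms (R2).
K-19: reached.
D-3: reached.
No rule produces P-5, and it is not given.
Reached: K-19 and D-3 — 2 of the 3.

2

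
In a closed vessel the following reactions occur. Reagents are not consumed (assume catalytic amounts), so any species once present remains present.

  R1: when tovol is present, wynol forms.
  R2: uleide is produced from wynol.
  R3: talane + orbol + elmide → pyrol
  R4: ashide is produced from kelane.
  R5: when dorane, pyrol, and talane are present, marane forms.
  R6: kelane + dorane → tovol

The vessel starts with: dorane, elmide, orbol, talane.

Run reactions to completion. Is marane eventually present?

talane, orbol, and elmide present → pyrol forms (R3).
dorane, pyrol, and talane present → marane forms (R5).

Yes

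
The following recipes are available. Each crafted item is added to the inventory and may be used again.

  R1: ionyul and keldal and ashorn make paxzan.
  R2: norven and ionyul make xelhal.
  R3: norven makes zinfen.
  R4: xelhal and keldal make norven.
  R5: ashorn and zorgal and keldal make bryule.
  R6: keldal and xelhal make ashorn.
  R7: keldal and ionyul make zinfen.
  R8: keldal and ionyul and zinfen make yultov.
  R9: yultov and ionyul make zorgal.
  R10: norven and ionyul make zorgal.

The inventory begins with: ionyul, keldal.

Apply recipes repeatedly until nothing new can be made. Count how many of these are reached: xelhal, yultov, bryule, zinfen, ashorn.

2

keldal and ionyul → zinfen (R7).
Using R8, keldal, ionyul, and zinfen make yultov.
xelhal would need norven and ionyul (R2), but norven is never obtained.
yultov: reached.
bryule would need ashorn, zorgal, and keldal (R5), but ashorn is never obtained.
zinfen: reached.
ashorn would need keldal and xelhal (R6), but xelhal is never obtained.
Reached: yultov and zinfen — 2 of the 5.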